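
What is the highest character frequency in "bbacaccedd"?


Input: bbacaccedd
Character counts:
  'a': 2
  'b': 2
  'c': 3
  'd': 2
  'e': 1
Maximum frequency: 3

3


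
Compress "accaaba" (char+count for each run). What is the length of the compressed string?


Input: accaaba
Runs:
  'a' x 1 => "a1"
  'c' x 2 => "c2"
  'a' x 2 => "a2"
  'b' x 1 => "b1"
  'a' x 1 => "a1"
Compressed: "a1c2a2b1a1"
Compressed length: 10

10


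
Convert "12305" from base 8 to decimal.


Input: "12305" in base 8
Positional expansion:
  Digit '1' (value 1) x 8^4 = 4096
  Digit '2' (value 2) x 8^3 = 1024
  Digit '3' (value 3) x 8^2 = 192
  Digit '0' (value 0) x 8^1 = 0
  Digit '5' (value 5) x 8^0 = 5
Sum = 5317

5317


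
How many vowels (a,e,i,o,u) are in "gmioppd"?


Input: gmioppd
Checking each character:
  'g' at position 0: consonant
  'm' at position 1: consonant
  'i' at position 2: vowel (running total: 1)
  'o' at position 3: vowel (running total: 2)
  'p' at position 4: consonant
  'p' at position 5: consonant
  'd' at position 6: consonant
Total vowels: 2

2


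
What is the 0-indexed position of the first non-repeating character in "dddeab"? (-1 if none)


Input: dddeab
Character frequencies:
  'a': 1
  'b': 1
  'd': 3
  'e': 1
Scanning left to right for freq == 1:
  Position 0 ('d'): freq=3, skip
  Position 1 ('d'): freq=3, skip
  Position 2 ('d'): freq=3, skip
  Position 3 ('e'): unique! => answer = 3

3


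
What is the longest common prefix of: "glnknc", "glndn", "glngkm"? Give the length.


Words: glnknc, glndn, glngkm
  Position 0: all 'g' => match
  Position 1: all 'l' => match
  Position 2: all 'n' => match
  Position 3: ('k', 'd', 'g') => mismatch, stop
LCP = "gln" (length 3)

3


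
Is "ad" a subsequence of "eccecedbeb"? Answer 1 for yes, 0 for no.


Check if "ad" is a subsequence of "eccecedbeb"
Greedy scan:
  Position 0 ('e'): no match needed
  Position 1 ('c'): no match needed
  Position 2 ('c'): no match needed
  Position 3 ('e'): no match needed
  Position 4 ('c'): no match needed
  Position 5 ('e'): no match needed
  Position 6 ('d'): no match needed
  Position 7 ('b'): no match needed
  Position 8 ('e'): no match needed
  Position 9 ('b'): no match needed
Only matched 0/2 characters => not a subsequence

0


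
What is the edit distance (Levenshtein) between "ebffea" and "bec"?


Computing edit distance: "ebffea" -> "bec"
DP table:
           b    e    c
      0    1    2    3
  e   1    1    1    2
  b   2    1    2    2
  f   3    2    2    3
  f   4    3    3    3
  e   5    4    3    4
  a   6    5    4    4
Edit distance = dp[6][3] = 4

4


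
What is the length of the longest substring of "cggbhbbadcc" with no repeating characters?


Input: "cggbhbbadcc"
Sliding window (track last position of each char):
  Position 0 ('c'): window [0,0] length 1 -- new best
  Position 1 ('g'): window [0,1] length 2 -- new best
  Position 2 ('g'): repeat (last at 1), move window start to 2
  Position 2 ('g'): window [2,2] length 1
  Position 3 ('b'): window [2,3] length 2
  Position 4 ('h'): window [2,4] length 3 -- new best
  Position 5 ('b'): repeat (last at 3), move window start to 4
  Position 5 ('b'): window [4,5] length 2
  Position 6 ('b'): repeat (last at 5), move window start to 6
  Position 6 ('b'): window [6,6] length 1
  Position 7 ('a'): window [6,7] length 2
  Position 8 ('d'): window [6,8] length 3
  Position 9 ('c'): window [6,9] length 4 -- new best
  Position 10 ('c'): repeat (last at 9), move window start to 10
  Position 10 ('c'): window [10,10] length 1
Longest substring with no repeats: "badc" with length 4

4


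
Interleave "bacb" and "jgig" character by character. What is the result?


Interleaving "bacb" and "jgig":
  Position 0: 'b' from first, 'j' from second => "bj"
  Position 1: 'a' from first, 'g' from second => "ag"
  Position 2: 'c' from first, 'i' from second => "ci"
  Position 3: 'b' from first, 'g' from second => "bg"
Result: bjagcibg

bjagcibg


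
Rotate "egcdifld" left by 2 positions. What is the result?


Input: "egcdifld", rotate left by 2
First 2 characters: "eg"
Remaining characters: "cdifld"
Concatenate remaining + first: "cdifld" + "eg" = "cdifldeg"

cdifldeg


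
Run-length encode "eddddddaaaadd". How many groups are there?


Input: eddddddaaaadd
Scanning for consecutive runs:
  Group 1: 'e' x 1 (positions 0-0)
  Group 2: 'd' x 6 (positions 1-6)
  Group 3: 'a' x 4 (positions 7-10)
  Group 4: 'd' x 2 (positions 11-12)
Total groups: 4

4


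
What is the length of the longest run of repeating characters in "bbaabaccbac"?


Input: "bbaabaccbac"
Scanning for longest run:
  Position 1 ('b'): continues run of 'b', length=2
  Position 2 ('a'): new char, reset run to 1
  Position 3 ('a'): continues run of 'a', length=2
  Position 4 ('b'): new char, reset run to 1
  Position 5 ('a'): new char, reset run to 1
  Position 6 ('c'): new char, reset run to 1
  Position 7 ('c'): continues run of 'c', length=2
  Position 8 ('b'): new char, reset run to 1
  Position 9 ('a'): new char, reset run to 1
  Position 10 ('c'): new char, reset run to 1
Longest run: 'b' with length 2

2


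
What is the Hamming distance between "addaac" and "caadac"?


Comparing "addaac" and "caadac" position by position:
  Position 0: 'a' vs 'c' => differ
  Position 1: 'd' vs 'a' => differ
  Position 2: 'd' vs 'a' => differ
  Position 3: 'a' vs 'd' => differ
  Position 4: 'a' vs 'a' => same
  Position 5: 'c' vs 'c' => same
Total differences (Hamming distance): 4

4


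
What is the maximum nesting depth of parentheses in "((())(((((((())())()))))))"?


Input: "((())(((((((())())()))))))"
Tracking depth:
  Position 0 '(': depth becomes 1
  Position 1 '(': depth becomes 2
  Position 2 '(': depth becomes 3
  Position 3 ')': depth becomes 2
  Position 4 ')': depth becomes 1
  Position 5 '(': depth becomes 2
  Position 6 '(': depth becomes 3
  Position 7 '(': depth becomes 4
  Position 8 '(': depth becomes 5
  Position 9 '(': depth becomes 6
  Position 10 '(': depth becomes 7
  Position 11 '(': depth becomes 8
  Position 12 '(': depth becomes 9
  Position 13 ')': depth becomes 8
  Position 14 ')': depth becomes 7
  Position 15 '(': depth becomes 8
  Position 16 ')': depth becomes 7
  Position 17 ')': depth becomes 6
  Position 18 '(': depth becomes 7
  Position 19 ')': depth becomes 6
  Position 20 ')': depth becomes 5
  Position 21 ')': depth becomes 4
  Position 22 ')': depth becomes 3
  Position 23 ')': depth becomes 2
  Position 24 ')': depth becomes 1
  Position 25 ')': depth becomes 0
Maximum depth reached: 9

9


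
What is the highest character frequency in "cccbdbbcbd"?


Input: cccbdbbcbd
Character counts:
  'b': 4
  'c': 4
  'd': 2
Maximum frequency: 4

4


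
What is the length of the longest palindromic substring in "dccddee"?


Input: "dccddee"
Checking substrings for palindromes:
  [0:4] "dccd" (len 4) => palindrome
  [1:3] "cc" (len 2) => palindrome
  [3:5] "dd" (len 2) => palindrome
  [5:7] "ee" (len 2) => palindrome
Longest palindromic substring: "dccd" with length 4

4


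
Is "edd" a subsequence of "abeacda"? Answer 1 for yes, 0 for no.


Check if "edd" is a subsequence of "abeacda"
Greedy scan:
  Position 0 ('a'): no match needed
  Position 1 ('b'): no match needed
  Position 2 ('e'): matches sub[0] = 'e'
  Position 3 ('a'): no match needed
  Position 4 ('c'): no match needed
  Position 5 ('d'): matches sub[1] = 'd'
  Position 6 ('a'): no match needed
Only matched 2/3 characters => not a subsequence

0


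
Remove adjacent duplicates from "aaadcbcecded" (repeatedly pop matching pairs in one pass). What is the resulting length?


Input: aaadcbcecded
Stack-based adjacent duplicate removal:
  Read 'a': push. Stack: a
  Read 'a': matches stack top 'a' => pop. Stack: (empty)
  Read 'a': push. Stack: a
  Read 'd': push. Stack: ad
  Read 'c': push. Stack: adc
  Read 'b': push. Stack: adcb
  Read 'c': push. Stack: adcbc
  Read 'e': push. Stack: adcbce
  Read 'c': push. Stack: adcbcec
  Read 'd': push. Stack: adcbcecd
  Read 'e': push. Stack: adcbcecde
  Read 'd': push. Stack: adcbcecded
Final stack: "adcbcecded" (length 10)

10


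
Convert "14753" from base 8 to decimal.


Input: "14753" in base 8
Positional expansion:
  Digit '1' (value 1) x 8^4 = 4096
  Digit '4' (value 4) x 8^3 = 2048
  Digit '7' (value 7) x 8^2 = 448
  Digit '5' (value 5) x 8^1 = 40
  Digit '3' (value 3) x 8^0 = 3
Sum = 6635

6635


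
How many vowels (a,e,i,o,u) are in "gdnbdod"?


Input: gdnbdod
Checking each character:
  'g' at position 0: consonant
  'd' at position 1: consonant
  'n' at position 2: consonant
  'b' at position 3: consonant
  'd' at position 4: consonant
  'o' at position 5: vowel (running total: 1)
  'd' at position 6: consonant
Total vowels: 1

1


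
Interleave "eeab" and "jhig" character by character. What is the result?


Interleaving "eeab" and "jhig":
  Position 0: 'e' from first, 'j' from second => "ej"
  Position 1: 'e' from first, 'h' from second => "eh"
  Position 2: 'a' from first, 'i' from second => "ai"
  Position 3: 'b' from first, 'g' from second => "bg"
Result: ejehaibg

ejehaibg


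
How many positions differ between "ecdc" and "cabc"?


Comparing "ecdc" and "cabc" position by position:
  Position 0: 'e' vs 'c' => DIFFER
  Position 1: 'c' vs 'a' => DIFFER
  Position 2: 'd' vs 'b' => DIFFER
  Position 3: 'c' vs 'c' => same
Positions that differ: 3

3


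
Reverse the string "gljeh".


Input: gljeh
Reading characters right to left:
  Position 4: 'h'
  Position 3: 'e'
  Position 2: 'j'
  Position 1: 'l'
  Position 0: 'g'
Reversed: hejlg

hejlg


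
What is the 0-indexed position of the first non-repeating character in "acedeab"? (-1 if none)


Input: acedeab
Character frequencies:
  'a': 2
  'b': 1
  'c': 1
  'd': 1
  'e': 2
Scanning left to right for freq == 1:
  Position 0 ('a'): freq=2, skip
  Position 1 ('c'): unique! => answer = 1

1


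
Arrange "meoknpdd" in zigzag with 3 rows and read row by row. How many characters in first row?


Zigzag "meoknpdd" into 3 rows:
Placing characters:
  'm' => row 0
  'e' => row 1
  'o' => row 2
  'k' => row 1
  'n' => row 0
  'p' => row 1
  'd' => row 2
  'd' => row 1
Rows:
  Row 0: "mn"
  Row 1: "ekpd"
  Row 2: "od"
First row length: 2

2


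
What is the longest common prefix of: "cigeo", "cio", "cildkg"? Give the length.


Words: cigeo, cio, cildkg
  Position 0: all 'c' => match
  Position 1: all 'i' => match
  Position 2: ('g', 'o', 'l') => mismatch, stop
LCP = "ci" (length 2)

2


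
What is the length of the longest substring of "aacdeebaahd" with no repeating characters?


Input: "aacdeebaahd"
Sliding window (track last position of each char):
  Position 0 ('a'): window [0,0] length 1 -- new best
  Position 1 ('a'): repeat (last at 0), move window start to 1
  Position 1 ('a'): window [1,1] length 1
  Position 2 ('c'): window [1,2] length 2 -- new best
  Position 3 ('d'): window [1,3] length 3 -- new best
  Position 4 ('e'): window [1,4] length 4 -- new best
  Position 5 ('e'): repeat (last at 4), move window start to 5
  Position 5 ('e'): window [5,5] length 1
  Position 6 ('b'): window [5,6] length 2
  Position 7 ('a'): window [5,7] length 3
  Position 8 ('a'): repeat (last at 7), move window start to 8
  Position 8 ('a'): window [8,8] length 1
  Position 9 ('h'): window [8,9] length 2
  Position 10 ('d'): window [8,10] length 3
Longest substring with no repeats: "acde" with length 4

4


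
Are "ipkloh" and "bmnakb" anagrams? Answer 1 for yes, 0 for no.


Strings: "ipkloh", "bmnakb"
Sorted first:  hiklop
Sorted second: abbkmn
Differ at position 0: 'h' vs 'a' => not anagrams

0


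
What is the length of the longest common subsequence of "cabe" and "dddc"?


LCS of "cabe" and "dddc"
DP table:
           d    d    d    c
      0    0    0    0    0
  c   0    0    0    0    1
  a   0    0    0    0    1
  b   0    0    0    0    1
  e   0    0    0    0    1
LCS length = dp[4][4] = 1

1


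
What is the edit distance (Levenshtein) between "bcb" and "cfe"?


Computing edit distance: "bcb" -> "cfe"
DP table:
           c    f    e
      0    1    2    3
  b   1    1    2    3
  c   2    1    2    3
  b   3    2    2    3
Edit distance = dp[3][3] = 3

3


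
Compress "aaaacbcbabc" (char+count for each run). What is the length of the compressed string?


Input: aaaacbcbabc
Runs:
  'a' x 4 => "a4"
  'c' x 1 => "c1"
  'b' x 1 => "b1"
  'c' x 1 => "c1"
  'b' x 1 => "b1"
  'a' x 1 => "a1"
  'b' x 1 => "b1"
  'c' x 1 => "c1"
Compressed: "a4c1b1c1b1a1b1c1"
Compressed length: 16

16


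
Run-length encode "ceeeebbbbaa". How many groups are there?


Input: ceeeebbbbaa
Scanning for consecutive runs:
  Group 1: 'c' x 1 (positions 0-0)
  Group 2: 'e' x 4 (positions 1-4)
  Group 3: 'b' x 4 (positions 5-8)
  Group 4: 'a' x 2 (positions 9-10)
Total groups: 4

4


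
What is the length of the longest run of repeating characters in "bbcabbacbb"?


Input: "bbcabbacbb"
Scanning for longest run:
  Position 1 ('b'): continues run of 'b', length=2
  Position 2 ('c'): new char, reset run to 1
  Position 3 ('a'): new char, reset run to 1
  Position 4 ('b'): new char, reset run to 1
  Position 5 ('b'): continues run of 'b', length=2
  Position 6 ('a'): new char, reset run to 1
  Position 7 ('c'): new char, reset run to 1
  Position 8 ('b'): new char, reset run to 1
  Position 9 ('b'): continues run of 'b', length=2
Longest run: 'b' with length 2

2


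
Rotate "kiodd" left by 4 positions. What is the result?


Input: "kiodd", rotate left by 4
First 4 characters: "kiod"
Remaining characters: "d"
Concatenate remaining + first: "d" + "kiod" = "dkiod"

dkiod


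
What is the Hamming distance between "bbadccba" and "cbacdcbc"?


Comparing "bbadccba" and "cbacdcbc" position by position:
  Position 0: 'b' vs 'c' => differ
  Position 1: 'b' vs 'b' => same
  Position 2: 'a' vs 'a' => same
  Position 3: 'd' vs 'c' => differ
  Position 4: 'c' vs 'd' => differ
  Position 5: 'c' vs 'c' => same
  Position 6: 'b' vs 'b' => same
  Position 7: 'a' vs 'c' => differ
Total differences (Hamming distance): 4

4


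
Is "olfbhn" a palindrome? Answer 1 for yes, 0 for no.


Input: olfbhn
Reversed: nhbflo
  Compare pos 0 ('o') with pos 5 ('n'): MISMATCH
  Compare pos 1 ('l') with pos 4 ('h'): MISMATCH
  Compare pos 2 ('f') with pos 3 ('b'): MISMATCH
Result: not a palindrome

0


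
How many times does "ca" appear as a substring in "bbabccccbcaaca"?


Searching for "ca" in "bbabccccbcaaca"
Scanning each position:
  Position 0: "bb" => no
  Position 1: "ba" => no
  Position 2: "ab" => no
  Position 3: "bc" => no
  Position 4: "cc" => no
  Position 5: "cc" => no
  Position 6: "cc" => no
  Position 7: "cb" => no
  Position 8: "bc" => no
  Position 9: "ca" => MATCH
  Position 10: "aa" => no
  Position 11: "ac" => no
  Position 12: "ca" => MATCH
Total occurrences: 2

2


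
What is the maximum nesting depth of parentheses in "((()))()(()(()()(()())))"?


Input: "((()))()(()(()()(()())))"
Tracking depth:
  Position 0 '(': depth becomes 1
  Position 1 '(': depth becomes 2
  Position 2 '(': depth becomes 3
  Position 3 ')': depth becomes 2
  Position 4 ')': depth becomes 1
  Position 5 ')': depth becomes 0
  Position 6 '(': depth becomes 1
  Position 7 ')': depth becomes 0
  Position 8 '(': depth becomes 1
  Position 9 '(': depth becomes 2
  Position 10 ')': depth becomes 1
  Position 11 '(': depth becomes 2
  Position 12 '(': depth becomes 3
  Position 13 ')': depth becomes 2
  Position 14 '(': depth becomes 3
  Position 15 ')': depth becomes 2
  Position 16 '(': depth becomes 3
  Position 17 '(': depth becomes 4
  Position 18 ')': depth becomes 3
  Position 19 '(': depth becomes 4
  Position 20 ')': depth becomes 3
  Position 21 ')': depth becomes 2
  Position 22 ')': depth becomes 1
  Position 23 ')': depth becomes 0
Maximum depth reached: 4

4


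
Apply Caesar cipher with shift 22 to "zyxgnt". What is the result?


Caesar cipher: shift "zyxgnt" by 22
  'z' (pos 25) + 22 = pos 21 = 'v'
  'y' (pos 24) + 22 = pos 20 = 'u'
  'x' (pos 23) + 22 = pos 19 = 't'
  'g' (pos 6) + 22 = pos 2 = 'c'
  'n' (pos 13) + 22 = pos 9 = 'j'
  't' (pos 19) + 22 = pos 15 = 'p'
Result: vutcjp

vutcjp


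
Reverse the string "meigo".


Input: meigo
Reading characters right to left:
  Position 4: 'o'
  Position 3: 'g'
  Position 2: 'i'
  Position 1: 'e'
  Position 0: 'm'
Reversed: ogiem

ogiem


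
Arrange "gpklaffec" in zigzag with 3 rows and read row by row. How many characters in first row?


Zigzag "gpklaffec" into 3 rows:
Placing characters:
  'g' => row 0
  'p' => row 1
  'k' => row 2
  'l' => row 1
  'a' => row 0
  'f' => row 1
  'f' => row 2
  'e' => row 1
  'c' => row 0
Rows:
  Row 0: "gac"
  Row 1: "plfe"
  Row 2: "kf"
First row length: 3

3


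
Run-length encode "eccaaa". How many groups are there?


Input: eccaaa
Scanning for consecutive runs:
  Group 1: 'e' x 1 (positions 0-0)
  Group 2: 'c' x 2 (positions 1-2)
  Group 3: 'a' x 3 (positions 3-5)
Total groups: 3

3


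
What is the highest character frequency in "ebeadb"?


Input: ebeadb
Character counts:
  'a': 1
  'b': 2
  'd': 1
  'e': 2
Maximum frequency: 2

2


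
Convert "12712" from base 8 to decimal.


Input: "12712" in base 8
Positional expansion:
  Digit '1' (value 1) x 8^4 = 4096
  Digit '2' (value 2) x 8^3 = 1024
  Digit '7' (value 7) x 8^2 = 448
  Digit '1' (value 1) x 8^1 = 8
  Digit '2' (value 2) x 8^0 = 2
Sum = 5578

5578


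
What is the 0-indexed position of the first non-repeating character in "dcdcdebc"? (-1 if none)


Input: dcdcdebc
Character frequencies:
  'b': 1
  'c': 3
  'd': 3
  'e': 1
Scanning left to right for freq == 1:
  Position 0 ('d'): freq=3, skip
  Position 1 ('c'): freq=3, skip
  Position 2 ('d'): freq=3, skip
  Position 3 ('c'): freq=3, skip
  Position 4 ('d'): freq=3, skip
  Position 5 ('e'): unique! => answer = 5

5


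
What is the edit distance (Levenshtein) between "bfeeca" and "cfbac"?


Computing edit distance: "bfeeca" -> "cfbac"
DP table:
           c    f    b    a    c
      0    1    2    3    4    5
  b   1    1    2    2    3    4
  f   2    2    1    2    3    4
  e   3    3    2    2    3    4
  e   4    4    3    3    3    4
  c   5    4    4    4    4    3
  a   6    5    5    5    4    4
Edit distance = dp[6][5] = 4

4


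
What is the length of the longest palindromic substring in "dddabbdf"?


Input: "dddabbdf"
Checking substrings for palindromes:
  [0:3] "ddd" (len 3) => palindrome
  [0:2] "dd" (len 2) => palindrome
  [1:3] "dd" (len 2) => palindrome
  [4:6] "bb" (len 2) => palindrome
Longest palindromic substring: "ddd" with length 3

3


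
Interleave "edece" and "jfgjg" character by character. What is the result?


Interleaving "edece" and "jfgjg":
  Position 0: 'e' from first, 'j' from second => "ej"
  Position 1: 'd' from first, 'f' from second => "df"
  Position 2: 'e' from first, 'g' from second => "eg"
  Position 3: 'c' from first, 'j' from second => "cj"
  Position 4: 'e' from first, 'g' from second => "eg"
Result: ejdfegcjeg

ejdfegcjeg


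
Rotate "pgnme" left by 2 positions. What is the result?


Input: "pgnme", rotate left by 2
First 2 characters: "pg"
Remaining characters: "nme"
Concatenate remaining + first: "nme" + "pg" = "nmepg"

nmepg


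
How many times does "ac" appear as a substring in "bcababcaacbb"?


Searching for "ac" in "bcababcaacbb"
Scanning each position:
  Position 0: "bc" => no
  Position 1: "ca" => no
  Position 2: "ab" => no
  Position 3: "ba" => no
  Position 4: "ab" => no
  Position 5: "bc" => no
  Position 6: "ca" => no
  Position 7: "aa" => no
  Position 8: "ac" => MATCH
  Position 9: "cb" => no
  Position 10: "bb" => no
Total occurrences: 1

1


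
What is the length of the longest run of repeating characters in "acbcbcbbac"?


Input: "acbcbcbbac"
Scanning for longest run:
  Position 1 ('c'): new char, reset run to 1
  Position 2 ('b'): new char, reset run to 1
  Position 3 ('c'): new char, reset run to 1
  Position 4 ('b'): new char, reset run to 1
  Position 5 ('c'): new char, reset run to 1
  Position 6 ('b'): new char, reset run to 1
  Position 7 ('b'): continues run of 'b', length=2
  Position 8 ('a'): new char, reset run to 1
  Position 9 ('c'): new char, reset run to 1
Longest run: 'b' with length 2

2


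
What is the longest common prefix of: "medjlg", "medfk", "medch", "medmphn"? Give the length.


Words: medjlg, medfk, medch, medmphn
  Position 0: all 'm' => match
  Position 1: all 'e' => match
  Position 2: all 'd' => match
  Position 3: ('j', 'f', 'c', 'm') => mismatch, stop
LCP = "med" (length 3)

3


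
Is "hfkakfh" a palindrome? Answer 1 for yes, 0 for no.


Input: hfkakfh
Reversed: hfkakfh
  Compare pos 0 ('h') with pos 6 ('h'): match
  Compare pos 1 ('f') with pos 5 ('f'): match
  Compare pos 2 ('k') with pos 4 ('k'): match
Result: palindrome

1


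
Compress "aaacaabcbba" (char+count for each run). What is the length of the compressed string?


Input: aaacaabcbba
Runs:
  'a' x 3 => "a3"
  'c' x 1 => "c1"
  'a' x 2 => "a2"
  'b' x 1 => "b1"
  'c' x 1 => "c1"
  'b' x 2 => "b2"
  'a' x 1 => "a1"
Compressed: "a3c1a2b1c1b2a1"
Compressed length: 14

14


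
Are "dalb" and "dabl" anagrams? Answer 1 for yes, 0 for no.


Strings: "dalb", "dabl"
Sorted first:  abdl
Sorted second: abdl
Sorted forms match => anagrams

1


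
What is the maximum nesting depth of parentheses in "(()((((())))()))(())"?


Input: "(()((((())))()))(())"
Tracking depth:
  Position 0 '(': depth becomes 1
  Position 1 '(': depth becomes 2
  Position 2 ')': depth becomes 1
  Position 3 '(': depth becomes 2
  Position 4 '(': depth becomes 3
  Position 5 '(': depth becomes 4
  Position 6 '(': depth becomes 5
  Position 7 '(': depth becomes 6
  Position 8 ')': depth becomes 5
  Position 9 ')': depth becomes 4
  Position 10 ')': depth becomes 3
  Position 11 ')': depth becomes 2
  Position 12 '(': depth becomes 3
  Position 13 ')': depth becomes 2
  Position 14 ')': depth becomes 1
  Position 15 ')': depth becomes 0
  Position 16 '(': depth becomes 1
  Position 17 '(': depth becomes 2
  Position 18 ')': depth becomes 1
  Position 19 ')': depth becomes 0
Maximum depth reached: 6

6


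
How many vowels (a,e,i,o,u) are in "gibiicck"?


Input: gibiicck
Checking each character:
  'g' at position 0: consonant
  'i' at position 1: vowel (running total: 1)
  'b' at position 2: consonant
  'i' at position 3: vowel (running total: 2)
  'i' at position 4: vowel (running total: 3)
  'c' at position 5: consonant
  'c' at position 6: consonant
  'k' at position 7: consonant
Total vowels: 3

3


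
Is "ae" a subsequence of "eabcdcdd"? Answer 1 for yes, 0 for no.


Check if "ae" is a subsequence of "eabcdcdd"
Greedy scan:
  Position 0 ('e'): no match needed
  Position 1 ('a'): matches sub[0] = 'a'
  Position 2 ('b'): no match needed
  Position 3 ('c'): no match needed
  Position 4 ('d'): no match needed
  Position 5 ('c'): no match needed
  Position 6 ('d'): no match needed
  Position 7 ('d'): no match needed
Only matched 1/2 characters => not a subsequence

0


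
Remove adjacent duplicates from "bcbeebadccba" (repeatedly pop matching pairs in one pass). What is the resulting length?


Input: bcbeebadccba
Stack-based adjacent duplicate removal:
  Read 'b': push. Stack: b
  Read 'c': push. Stack: bc
  Read 'b': push. Stack: bcb
  Read 'e': push. Stack: bcbe
  Read 'e': matches stack top 'e' => pop. Stack: bcb
  Read 'b': matches stack top 'b' => pop. Stack: bc
  Read 'a': push. Stack: bca
  Read 'd': push. Stack: bcad
  Read 'c': push. Stack: bcadc
  Read 'c': matches stack top 'c' => pop. Stack: bcad
  Read 'b': push. Stack: bcadb
  Read 'a': push. Stack: bcadba
Final stack: "bcadba" (length 6)

6


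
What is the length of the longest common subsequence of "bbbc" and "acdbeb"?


LCS of "bbbc" and "acdbeb"
DP table:
           a    c    d    b    e    b
      0    0    0    0    0    0    0
  b   0    0    0    0    1    1    1
  b   0    0    0    0    1    1    2
  b   0    0    0    0    1    1    2
  c   0    0    1    1    1    1    2
LCS length = dp[4][6] = 2

2


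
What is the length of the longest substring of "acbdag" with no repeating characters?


Input: "acbdag"
Sliding window (track last position of each char):
  Position 0 ('a'): window [0,0] length 1 -- new best
  Position 1 ('c'): window [0,1] length 2 -- new best
  Position 2 ('b'): window [0,2] length 3 -- new best
  Position 3 ('d'): window [0,3] length 4 -- new best
  Position 4 ('a'): repeat (last at 0), move window start to 1
  Position 4 ('a'): window [1,4] length 4
  Position 5 ('g'): window [1,5] length 5 -- new best
Longest substring with no repeats: "cbdag" with length 5

5


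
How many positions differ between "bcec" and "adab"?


Comparing "bcec" and "adab" position by position:
  Position 0: 'b' vs 'a' => DIFFER
  Position 1: 'c' vs 'd' => DIFFER
  Position 2: 'e' vs 'a' => DIFFER
  Position 3: 'c' vs 'b' => DIFFER
Positions that differ: 4

4


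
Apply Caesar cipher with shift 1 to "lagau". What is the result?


Caesar cipher: shift "lagau" by 1
  'l' (pos 11) + 1 = pos 12 = 'm'
  'a' (pos 0) + 1 = pos 1 = 'b'
  'g' (pos 6) + 1 = pos 7 = 'h'
  'a' (pos 0) + 1 = pos 1 = 'b'
  'u' (pos 20) + 1 = pos 21 = 'v'
Result: mbhbv

mbhbv


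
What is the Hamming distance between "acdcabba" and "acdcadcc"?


Comparing "acdcabba" and "acdcadcc" position by position:
  Position 0: 'a' vs 'a' => same
  Position 1: 'c' vs 'c' => same
  Position 2: 'd' vs 'd' => same
  Position 3: 'c' vs 'c' => same
  Position 4: 'a' vs 'a' => same
  Position 5: 'b' vs 'd' => differ
  Position 6: 'b' vs 'c' => differ
  Position 7: 'a' vs 'c' => differ
Total differences (Hamming distance): 3

3


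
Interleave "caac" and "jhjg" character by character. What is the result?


Interleaving "caac" and "jhjg":
  Position 0: 'c' from first, 'j' from second => "cj"
  Position 1: 'a' from first, 'h' from second => "ah"
  Position 2: 'a' from first, 'j' from second => "aj"
  Position 3: 'c' from first, 'g' from second => "cg"
Result: cjahajcg

cjahajcg


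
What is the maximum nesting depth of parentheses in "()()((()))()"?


Input: "()()((()))()"
Tracking depth:
  Position 0 '(': depth becomes 1
  Position 1 ')': depth becomes 0
  Position 2 '(': depth becomes 1
  Position 3 ')': depth becomes 0
  Position 4 '(': depth becomes 1
  Position 5 '(': depth becomes 2
  Position 6 '(': depth becomes 3
  Position 7 ')': depth becomes 2
  Position 8 ')': depth becomes 1
  Position 9 ')': depth becomes 0
  Position 10 '(': depth becomes 1
  Position 11 ')': depth becomes 0
Maximum depth reached: 3

3


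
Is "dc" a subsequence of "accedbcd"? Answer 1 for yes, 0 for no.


Check if "dc" is a subsequence of "accedbcd"
Greedy scan:
  Position 0 ('a'): no match needed
  Position 1 ('c'): no match needed
  Position 2 ('c'): no match needed
  Position 3 ('e'): no match needed
  Position 4 ('d'): matches sub[0] = 'd'
  Position 5 ('b'): no match needed
  Position 6 ('c'): matches sub[1] = 'c'
  Position 7 ('d'): no match needed
All 2 characters matched => is a subsequence

1


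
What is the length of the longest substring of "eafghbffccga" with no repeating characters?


Input: "eafghbffccga"
Sliding window (track last position of each char):
  Position 0 ('e'): window [0,0] length 1 -- new best
  Position 1 ('a'): window [0,1] length 2 -- new best
  Position 2 ('f'): window [0,2] length 3 -- new best
  Position 3 ('g'): window [0,3] length 4 -- new best
  Position 4 ('h'): window [0,4] length 5 -- new best
  Position 5 ('b'): window [0,5] length 6 -- new best
  Position 6 ('f'): repeat (last at 2), move window start to 3
  Position 6 ('f'): window [3,6] length 4
  Position 7 ('f'): repeat (last at 6), move window start to 7
  Position 7 ('f'): window [7,7] length 1
  Position 8 ('c'): window [7,8] length 2
  Position 9 ('c'): repeat (last at 8), move window start to 9
  Position 9 ('c'): window [9,9] length 1
  Position 10 ('g'): window [9,10] length 2
  Position 11 ('a'): window [9,11] length 3
Longest substring with no repeats: "eafghb" with length 6

6


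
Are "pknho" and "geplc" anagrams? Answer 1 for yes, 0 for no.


Strings: "pknho", "geplc"
Sorted first:  hknop
Sorted second: ceglp
Differ at position 0: 'h' vs 'c' => not anagrams

0


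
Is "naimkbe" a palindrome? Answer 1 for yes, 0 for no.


Input: naimkbe
Reversed: ebkmian
  Compare pos 0 ('n') with pos 6 ('e'): MISMATCH
  Compare pos 1 ('a') with pos 5 ('b'): MISMATCH
  Compare pos 2 ('i') with pos 4 ('k'): MISMATCH
Result: not a palindrome

0


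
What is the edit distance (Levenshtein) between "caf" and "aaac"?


Computing edit distance: "caf" -> "aaac"
DP table:
           a    a    a    c
      0    1    2    3    4
  c   1    1    2    3    3
  a   2    1    1    2    3
  f   3    2    2    2    3
Edit distance = dp[3][4] = 3

3


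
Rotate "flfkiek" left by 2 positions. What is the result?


Input: "flfkiek", rotate left by 2
First 2 characters: "fl"
Remaining characters: "fkiek"
Concatenate remaining + first: "fkiek" + "fl" = "fkiekfl"

fkiekfl


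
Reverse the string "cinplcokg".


Input: cinplcokg
Reading characters right to left:
  Position 8: 'g'
  Position 7: 'k'
  Position 6: 'o'
  Position 5: 'c'
  Position 4: 'l'
  Position 3: 'p'
  Position 2: 'n'
  Position 1: 'i'
  Position 0: 'c'
Reversed: gkoclpnic

gkoclpnic


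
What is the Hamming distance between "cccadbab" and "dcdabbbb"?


Comparing "cccadbab" and "dcdabbbb" position by position:
  Position 0: 'c' vs 'd' => differ
  Position 1: 'c' vs 'c' => same
  Position 2: 'c' vs 'd' => differ
  Position 3: 'a' vs 'a' => same
  Position 4: 'd' vs 'b' => differ
  Position 5: 'b' vs 'b' => same
  Position 6: 'a' vs 'b' => differ
  Position 7: 'b' vs 'b' => same
Total differences (Hamming distance): 4

4


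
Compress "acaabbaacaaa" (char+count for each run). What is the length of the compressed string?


Input: acaabbaacaaa
Runs:
  'a' x 1 => "a1"
  'c' x 1 => "c1"
  'a' x 2 => "a2"
  'b' x 2 => "b2"
  'a' x 2 => "a2"
  'c' x 1 => "c1"
  'a' x 3 => "a3"
Compressed: "a1c1a2b2a2c1a3"
Compressed length: 14

14


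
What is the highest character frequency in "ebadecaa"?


Input: ebadecaa
Character counts:
  'a': 3
  'b': 1
  'c': 1
  'd': 1
  'e': 2
Maximum frequency: 3

3


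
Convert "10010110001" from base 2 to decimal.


Input: "10010110001" in base 2
Positional expansion:
  Digit '1' (value 1) x 2^10 = 1024
  Digit '0' (value 0) x 2^9 = 0
  Digit '0' (value 0) x 2^8 = 0
  Digit '1' (value 1) x 2^7 = 128
  Digit '0' (value 0) x 2^6 = 0
  Digit '1' (value 1) x 2^5 = 32
  Digit '1' (value 1) x 2^4 = 16
  Digit '0' (value 0) x 2^3 = 0
  Digit '0' (value 0) x 2^2 = 0
  Digit '0' (value 0) x 2^1 = 0
  Digit '1' (value 1) x 2^0 = 1
Sum = 1201

1201


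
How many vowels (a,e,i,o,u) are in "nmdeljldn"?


Input: nmdeljldn
Checking each character:
  'n' at position 0: consonant
  'm' at position 1: consonant
  'd' at position 2: consonant
  'e' at position 3: vowel (running total: 1)
  'l' at position 4: consonant
  'j' at position 5: consonant
  'l' at position 6: consonant
  'd' at position 7: consonant
  'n' at position 8: consonant
Total vowels: 1

1


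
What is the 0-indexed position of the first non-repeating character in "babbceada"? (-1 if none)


Input: babbceada
Character frequencies:
  'a': 3
  'b': 3
  'c': 1
  'd': 1
  'e': 1
Scanning left to right for freq == 1:
  Position 0 ('b'): freq=3, skip
  Position 1 ('a'): freq=3, skip
  Position 2 ('b'): freq=3, skip
  Position 3 ('b'): freq=3, skip
  Position 4 ('c'): unique! => answer = 4

4


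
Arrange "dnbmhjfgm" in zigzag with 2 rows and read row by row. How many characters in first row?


Zigzag "dnbmhjfgm" into 2 rows:
Placing characters:
  'd' => row 0
  'n' => row 1
  'b' => row 0
  'm' => row 1
  'h' => row 0
  'j' => row 1
  'f' => row 0
  'g' => row 1
  'm' => row 0
Rows:
  Row 0: "dbhfm"
  Row 1: "nmjg"
First row length: 5

5


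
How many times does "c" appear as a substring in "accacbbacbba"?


Searching for "c" in "accacbbacbba"
Scanning each position:
  Position 0: "a" => no
  Position 1: "c" => MATCH
  Position 2: "c" => MATCH
  Position 3: "a" => no
  Position 4: "c" => MATCH
  Position 5: "b" => no
  Position 6: "b" => no
  Position 7: "a" => no
  Position 8: "c" => MATCH
  Position 9: "b" => no
  Position 10: "b" => no
  Position 11: "a" => no
Total occurrences: 4

4


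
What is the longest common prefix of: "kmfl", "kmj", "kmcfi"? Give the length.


Words: kmfl, kmj, kmcfi
  Position 0: all 'k' => match
  Position 1: all 'm' => match
  Position 2: ('f', 'j', 'c') => mismatch, stop
LCP = "km" (length 2)

2


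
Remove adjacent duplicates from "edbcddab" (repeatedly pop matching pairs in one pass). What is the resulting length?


Input: edbcddab
Stack-based adjacent duplicate removal:
  Read 'e': push. Stack: e
  Read 'd': push. Stack: ed
  Read 'b': push. Stack: edb
  Read 'c': push. Stack: edbc
  Read 'd': push. Stack: edbcd
  Read 'd': matches stack top 'd' => pop. Stack: edbc
  Read 'a': push. Stack: edbca
  Read 'b': push. Stack: edbcab
Final stack: "edbcab" (length 6)

6


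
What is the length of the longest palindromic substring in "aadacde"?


Input: "aadacde"
Checking substrings for palindromes:
  [1:4] "ada" (len 3) => palindrome
  [0:2] "aa" (len 2) => palindrome
Longest palindromic substring: "ada" with length 3

3


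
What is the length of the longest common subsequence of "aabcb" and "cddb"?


LCS of "aabcb" and "cddb"
DP table:
           c    d    d    b
      0    0    0    0    0
  a   0    0    0    0    0
  a   0    0    0    0    0
  b   0    0    0    0    1
  c   0    1    1    1    1
  b   0    1    1    1    2
LCS length = dp[5][4] = 2

2


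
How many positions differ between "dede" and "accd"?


Comparing "dede" and "accd" position by position:
  Position 0: 'd' vs 'a' => DIFFER
  Position 1: 'e' vs 'c' => DIFFER
  Position 2: 'd' vs 'c' => DIFFER
  Position 3: 'e' vs 'd' => DIFFER
Positions that differ: 4

4


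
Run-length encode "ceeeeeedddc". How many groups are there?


Input: ceeeeeedddc
Scanning for consecutive runs:
  Group 1: 'c' x 1 (positions 0-0)
  Group 2: 'e' x 6 (positions 1-6)
  Group 3: 'd' x 3 (positions 7-9)
  Group 4: 'c' x 1 (positions 10-10)
Total groups: 4

4


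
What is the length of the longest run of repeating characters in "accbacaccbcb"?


Input: "accbacaccbcb"
Scanning for longest run:
  Position 1 ('c'): new char, reset run to 1
  Position 2 ('c'): continues run of 'c', length=2
  Position 3 ('b'): new char, reset run to 1
  Position 4 ('a'): new char, reset run to 1
  Position 5 ('c'): new char, reset run to 1
  Position 6 ('a'): new char, reset run to 1
  Position 7 ('c'): new char, reset run to 1
  Position 8 ('c'): continues run of 'c', length=2
  Position 9 ('b'): new char, reset run to 1
  Position 10 ('c'): new char, reset run to 1
  Position 11 ('b'): new char, reset run to 1
Longest run: 'c' with length 2

2


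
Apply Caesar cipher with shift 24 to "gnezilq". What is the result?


Caesar cipher: shift "gnezilq" by 24
  'g' (pos 6) + 24 = pos 4 = 'e'
  'n' (pos 13) + 24 = pos 11 = 'l'
  'e' (pos 4) + 24 = pos 2 = 'c'
  'z' (pos 25) + 24 = pos 23 = 'x'
  'i' (pos 8) + 24 = pos 6 = 'g'
  'l' (pos 11) + 24 = pos 9 = 'j'
  'q' (pos 16) + 24 = pos 14 = 'o'
Result: elcxgjo

elcxgjo


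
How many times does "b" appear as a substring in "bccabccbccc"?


Searching for "b" in "bccabccbccc"
Scanning each position:
  Position 0: "b" => MATCH
  Position 1: "c" => no
  Position 2: "c" => no
  Position 3: "a" => no
  Position 4: "b" => MATCH
  Position 5: "c" => no
  Position 6: "c" => no
  Position 7: "b" => MATCH
  Position 8: "c" => no
  Position 9: "c" => no
  Position 10: "c" => no
Total occurrences: 3

3


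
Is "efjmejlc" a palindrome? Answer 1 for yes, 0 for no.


Input: efjmejlc
Reversed: cljemjfe
  Compare pos 0 ('e') with pos 7 ('c'): MISMATCH
  Compare pos 1 ('f') with pos 6 ('l'): MISMATCH
  Compare pos 2 ('j') with pos 5 ('j'): match
  Compare pos 3 ('m') with pos 4 ('e'): MISMATCH
Result: not a palindrome

0


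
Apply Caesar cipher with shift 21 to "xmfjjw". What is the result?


Caesar cipher: shift "xmfjjw" by 21
  'x' (pos 23) + 21 = pos 18 = 's'
  'm' (pos 12) + 21 = pos 7 = 'h'
  'f' (pos 5) + 21 = pos 0 = 'a'
  'j' (pos 9) + 21 = pos 4 = 'e'
  'j' (pos 9) + 21 = pos 4 = 'e'
  'w' (pos 22) + 21 = pos 17 = 'r'
Result: shaeer

shaeer


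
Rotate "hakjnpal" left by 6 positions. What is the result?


Input: "hakjnpal", rotate left by 6
First 6 characters: "hakjnp"
Remaining characters: "al"
Concatenate remaining + first: "al" + "hakjnp" = "alhakjnp"

alhakjnp


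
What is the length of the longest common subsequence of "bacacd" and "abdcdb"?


LCS of "bacacd" and "abdcdb"
DP table:
           a    b    d    c    d    b
      0    0    0    0    0    0    0
  b   0    0    1    1    1    1    1
  a   0    1    1    1    1    1    1
  c   0    1    1    1    2    2    2
  a   0    1    1    1    2    2    2
  c   0    1    1    1    2    2    2
  d   0    1    1    2    2    3    3
LCS length = dp[6][6] = 3

3


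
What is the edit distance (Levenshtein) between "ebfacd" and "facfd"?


Computing edit distance: "ebfacd" -> "facfd"
DP table:
           f    a    c    f    d
      0    1    2    3    4    5
  e   1    1    2    3    4    5
  b   2    2    2    3    4    5
  f   3    2    3    3    3    4
  a   4    3    2    3    4    4
  c   5    4    3    2    3    4
  d   6    5    4    3    3    3
Edit distance = dp[6][5] = 3

3


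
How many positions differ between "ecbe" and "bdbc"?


Comparing "ecbe" and "bdbc" position by position:
  Position 0: 'e' vs 'b' => DIFFER
  Position 1: 'c' vs 'd' => DIFFER
  Position 2: 'b' vs 'b' => same
  Position 3: 'e' vs 'c' => DIFFER
Positions that differ: 3

3


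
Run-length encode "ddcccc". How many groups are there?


Input: ddcccc
Scanning for consecutive runs:
  Group 1: 'd' x 2 (positions 0-1)
  Group 2: 'c' x 4 (positions 2-5)
Total groups: 2

2


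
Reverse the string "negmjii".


Input: negmjii
Reading characters right to left:
  Position 6: 'i'
  Position 5: 'i'
  Position 4: 'j'
  Position 3: 'm'
  Position 2: 'g'
  Position 1: 'e'
  Position 0: 'n'
Reversed: iijmgen

iijmgen


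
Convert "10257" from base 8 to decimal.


Input: "10257" in base 8
Positional expansion:
  Digit '1' (value 1) x 8^4 = 4096
  Digit '0' (value 0) x 8^3 = 0
  Digit '2' (value 2) x 8^2 = 128
  Digit '5' (value 5) x 8^1 = 40
  Digit '7' (value 7) x 8^0 = 7
Sum = 4271

4271


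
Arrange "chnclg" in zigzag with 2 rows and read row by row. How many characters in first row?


Zigzag "chnclg" into 2 rows:
Placing characters:
  'c' => row 0
  'h' => row 1
  'n' => row 0
  'c' => row 1
  'l' => row 0
  'g' => row 1
Rows:
  Row 0: "cnl"
  Row 1: "hcg"
First row length: 3

3


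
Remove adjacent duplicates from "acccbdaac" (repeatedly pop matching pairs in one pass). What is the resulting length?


Input: acccbdaac
Stack-based adjacent duplicate removal:
  Read 'a': push. Stack: a
  Read 'c': push. Stack: ac
  Read 'c': matches stack top 'c' => pop. Stack: a
  Read 'c': push. Stack: ac
  Read 'b': push. Stack: acb
  Read 'd': push. Stack: acbd
  Read 'a': push. Stack: acbda
  Read 'a': matches stack top 'a' => pop. Stack: acbd
  Read 'c': push. Stack: acbdc
Final stack: "acbdc" (length 5)

5


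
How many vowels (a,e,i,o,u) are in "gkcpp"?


Input: gkcpp
Checking each character:
  'g' at position 0: consonant
  'k' at position 1: consonant
  'c' at position 2: consonant
  'p' at position 3: consonant
  'p' at position 4: consonant
Total vowels: 0

0


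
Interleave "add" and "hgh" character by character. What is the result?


Interleaving "add" and "hgh":
  Position 0: 'a' from first, 'h' from second => "ah"
  Position 1: 'd' from first, 'g' from second => "dg"
  Position 2: 'd' from first, 'h' from second => "dh"
Result: ahdgdh

ahdgdh
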